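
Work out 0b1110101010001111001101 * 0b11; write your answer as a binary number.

0b101011111110101101100111

Multiply each base-2 digit by 3, carrying:
  1×3 = 3 → write 1 carry 1
  0×3+1 = 1 → write 1
  1×3 = 3 → write 1 carry 1
  1×3+1 = 4 → write 0 carry 2
  0×3+2 = 2 → write 0 carry 1
  0×3+1 = 1 → write 1
  1×3 = 3 → write 1 carry 1
  1×3+1 = 4 → write 0 carry 2
  1×3+2 = 5 → write 1 carry 2
  1×3+2 = 5 → write 1 carry 2
  0×3+2 = 2 → write 0 carry 1
  0×3+1 = 1 → write 1
  0×3 = 0 → write 0
  1×3 = 3 → write 1 carry 1
  0×3+1 = 1 → write 1
  1×3 = 3 → write 1 carry 1
  0×3+1 = 1 → write 1
  1×3 = 3 → write 1 carry 1
  0×3+1 = 1 → write 1
  1×3 = 3 → write 1 carry 1
  1×3+1 = 4 → write 0 carry 2
  1×3+2 = 5 → write 1 carry 2
  remaining carry: 10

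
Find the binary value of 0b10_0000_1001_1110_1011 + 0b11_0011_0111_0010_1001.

0b1010100000100010100

Add column by column in base 2, right to left:
  1+1 = 0 carry 1
  1+0+1 = 0 carry 1
  0+0+1 = 1
  1+1 = 0 carry 1
  0+0+1 = 1
  1+1 = 0 carry 1
  1+0+1 = 0 carry 1
  1+0+1 = 0 carry 1
  1+1+1 = 1 carry 1
  0+1+1 = 0 carry 1
  0+1+1 = 0 carry 1
  1+0+1 = 0 carry 1
  0+1+1 = 0 carry 1
  0+1+1 = 0 carry 1
  0+0+1 = 1
  0+0 = 0
  0+1 = 1
  1+1 = 0 carry 1
  final carry 1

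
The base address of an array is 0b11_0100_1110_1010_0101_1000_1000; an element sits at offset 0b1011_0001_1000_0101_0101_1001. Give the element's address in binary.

Add column by column in base 2, right to left:
  0+1 = 1
  0+0 = 0
  0+0 = 0
  1+1 = 0 carry 1
  0+1+1 = 0 carry 1
  0+0+1 = 1
  0+1 = 1
  1+0 = 1
  1+1 = 0 carry 1
  0+0+1 = 1
  1+1 = 0 carry 1
  0+0+1 = 1
  0+0 = 0
  1+0 = 1
  0+0 = 0
  1+1 = 0 carry 1
  0+1+1 = 0 carry 1
  1+0+1 = 0 carry 1
  1+0+1 = 0 carry 1
  1+0+1 = 0 carry 1
  0+1+1 = 0 carry 1
  0+1+1 = 0 carry 1
  1+0+1 = 0 carry 1
  0+1+1 = 0 carry 1
  1+0+1 = 0 carry 1
  1+0+1 = 0 carry 1
  final carry 1

0b100000000000010101011100001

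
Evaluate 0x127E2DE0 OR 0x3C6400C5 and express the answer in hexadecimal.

0x3E7E2DE5

OR each hex digit independently (no carries):
  1|3=3, 2|C=E, 7|6=7, E|4=E, 2|0=2, D|0=D, E|C=E, 0|5=5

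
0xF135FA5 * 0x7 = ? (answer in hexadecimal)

0x69879D83

Multiply each base-16 digit by 7, carrying:
  5×7 = 35 → write 3 carry 2
  A×7+2 = 72 → write 8 carry 4
  F×7+4 = 109 → write D carry 6
  5×7+6 = 41 → write 9 carry 2
  3×7+2 = 23 → write 7 carry 1
  1×7+1 = 8 → write 8
  F×7 = 105 → write 9 carry 6
  remaining carry: 6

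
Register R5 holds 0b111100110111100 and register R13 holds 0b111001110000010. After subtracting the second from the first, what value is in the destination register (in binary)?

0b11000111010

Subtract column by column in base 2:
  0-0 → 0
  0-1 → 1 (borrow)
  1-0-1 → 0
  1-0 → 1
  1-0 → 1
  1-0 → 1
  0-0 → 0
  1-1 → 0
  1-1 → 0
  0-1 → 1 (borrow)
  0-0-1 → 1 (borrow)
  1-0-1 → 0
  1-1 → 0
  1-1 → 0
  1-1 → 0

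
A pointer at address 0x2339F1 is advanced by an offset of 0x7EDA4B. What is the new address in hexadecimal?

0xA2143C

Add column by column in base 16, right to left:
  1+B = C
  F+4 = 3 carry 1
  9+A+1 = 4 carry 1
  3+D+1 = 1 carry 1
  3+E+1 = 2 carry 1
  2+7+1 = A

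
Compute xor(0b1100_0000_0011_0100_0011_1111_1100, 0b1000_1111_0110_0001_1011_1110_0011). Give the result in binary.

XOR bit by bit (1 where the bits differ):
  1100000000110100001111111100
^ 1000111101100001101111100011
= 0100111101010101100000011111

0b0100111101010101100000011111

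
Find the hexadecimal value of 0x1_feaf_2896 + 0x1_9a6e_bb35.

Add column by column in base 16, right to left:
  6+5 = b
  9+3 = c
  8+b = 3 carry 1
  2+b+1 = e
  f+e = d carry 1
  a+6+1 = 1 carry 1
  e+a+1 = 9 carry 1
  f+9+1 = 9 carry 1
  1+1+1 = 3

0x3991de3cb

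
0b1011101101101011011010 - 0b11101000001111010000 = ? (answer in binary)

0b1000000101011100001010

Subtract column by column in base 2:
  0-0 → 0
  1-0 → 1
  0-0 → 0
  1-0 → 1
  1-1 → 0
  0-0 → 0
  1-1 → 0
  1-1 → 0
  0-1 → 1 (borrow)
  1-1-1 → 1 (borrow)
  0-0-1 → 1 (borrow)
  1-0-1 → 0
  1-0 → 1
  0-0 → 0
  1-0 → 1
  1-1 → 0
  0-0 → 0
  1-1 → 0
  1-1 → 0
  1-1 → 0
  0-0 → 0
  1-0 → 1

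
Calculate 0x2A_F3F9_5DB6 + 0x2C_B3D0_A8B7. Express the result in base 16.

Add column by column in base 16, right to left:
  6+7 = D
  B+B = 6 carry 1
  D+8+1 = 6 carry 1
  5+A+1 = 0 carry 1
  9+0+1 = A
  F+D = C carry 1
  3+3+1 = 7
  F+B = A carry 1
  A+C+1 = 7 carry 1
  2+2+1 = 5

0x57A7CA066D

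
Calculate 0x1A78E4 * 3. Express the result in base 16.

Multiply each base-16 digit by 3, carrying:
  4×3 = 12 → write C
  E×3 = 42 → write A carry 2
  8×3+2 = 26 → write A carry 1
  7×3+1 = 22 → write 6 carry 1
  A×3+1 = 31 → write F carry 1
  1×3+1 = 4 → write 4

0x4F6AAC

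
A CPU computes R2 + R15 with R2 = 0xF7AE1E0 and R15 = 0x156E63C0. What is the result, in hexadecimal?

0x24E945A0

Add column by column in base 16, right to left:
  0+0 = 0
  E+C = A carry 1
  1+3+1 = 5
  E+6 = 4 carry 1
  A+E+1 = 9 carry 1
  7+6+1 = E
  F+5 = 4 carry 1
  0+1+1 = 2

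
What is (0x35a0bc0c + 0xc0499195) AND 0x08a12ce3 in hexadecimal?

Add column by column in base 16, right to left:
  c+5 = 1 carry 1
  0+9+1 = a
  c+1 = d
  b+9 = 4 carry 1
  0+9+1 = a
  a+4 = e
  5+0 = 5
  3+c = f
Sum = 0xf5ea4da1; now AND with 0x08a12ce3:
  f&0=0, 5&8=0, e&a=a, a&1=0, 4&2=0, d&c=c, a&e=a, 1&3=1

0xa00ca1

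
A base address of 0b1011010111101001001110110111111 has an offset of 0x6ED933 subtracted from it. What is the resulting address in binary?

0b1011010100001011100010010001100

0x6ED933 = 0b11011101101100100110011 in binary.
Subtract column by column in base 2:
  1-1 → 0
  1-1 → 0
  1-0 → 1
  1-0 → 1
  1-1 → 0
  1-1 → 0
  0-0 → 0
  1-0 → 1
  1-1 → 0
  0-0 → 0
  1-0 → 1
  1-1 → 0
  1-1 → 0
  0-0 → 0
  0-1 → 1 (borrow)
  1-1-1 → 1 (borrow)
  0-0-1 → 1 (borrow)
  0-1-1 → 0 (borrow)
  1-1-1 → 1 (borrow)
  0-1-1 → 0 (borrow)
  1-0-1 → 0
  1-1 → 0
  1-1 → 0
  1-0 → 1
  0-0 → 0
  1-0 → 1
  0-0 → 0
  1-0 → 1
  1-0 → 1
  0-0 → 0
  1-0 → 1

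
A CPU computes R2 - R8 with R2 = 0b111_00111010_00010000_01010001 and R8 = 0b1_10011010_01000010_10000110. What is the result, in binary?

0b101100111111100110111001011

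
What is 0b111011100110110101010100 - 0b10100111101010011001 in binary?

Subtract column by column in base 2:
  0-1 → 1 (borrow)
  0-0-1 → 1 (borrow)
  1-0-1 → 0
  0-1 → 1 (borrow)
  1-1-1 → 1 (borrow)
  0-0-1 → 1 (borrow)
  1-0-1 → 0
  0-1 → 1 (borrow)
  1-0-1 → 0
  0-1 → 1 (borrow)
  1-0-1 → 0
  1-1 → 0
  0-1 → 1 (borrow)
  1-1-1 → 1 (borrow)
  1-1-1 → 1 (borrow)
  0-0-1 → 1 (borrow)
  0-0-1 → 1 (borrow)
  1-1-1 → 1 (borrow)
  1-0-1 → 0
  1-1 → 0
  0-0 → 0
  1-0 → 1
  1-0 → 1
  1-0 → 1

0b111000111111001010111011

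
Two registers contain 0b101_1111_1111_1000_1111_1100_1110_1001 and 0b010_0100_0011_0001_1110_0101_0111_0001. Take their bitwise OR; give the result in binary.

OR bit by bit (1 where either bit is 1):
  1011111111110001111110011101001
| 0100100001100011110010101110001
= 1111111111110011111110111111001

0b1111111111110011111110111111001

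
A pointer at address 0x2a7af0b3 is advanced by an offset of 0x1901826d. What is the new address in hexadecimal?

0x437c7320

Add column by column in base 16, right to left:
  3+d = 0 carry 1
  b+6+1 = 2 carry 1
  0+2+1 = 3
  f+8 = 7 carry 1
  a+1+1 = c
  7+0 = 7
  a+9 = 3 carry 1
  2+1+1 = 4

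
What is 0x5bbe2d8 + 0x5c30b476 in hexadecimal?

0x61ec974e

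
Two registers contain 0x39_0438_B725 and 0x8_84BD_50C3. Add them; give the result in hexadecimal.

0x4188F607E8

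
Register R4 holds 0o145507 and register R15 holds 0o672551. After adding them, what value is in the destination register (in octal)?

0o1040260

Add column by column in base 8, right to left:
  7+1 = 0 carry 1
  0+5+1 = 6
  5+5 = 2 carry 1
  5+2+1 = 0 carry 1
  4+7+1 = 4 carry 1
  1+6+1 = 0 carry 1
  final carry 1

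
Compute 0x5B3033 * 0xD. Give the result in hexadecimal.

Multiply each base-16 digit by 13, carrying:
  3×13 = 39 → write 7 carry 2
  3×13+2 = 41 → write 9 carry 2
  0×13+2 = 2 → write 2
  3×13 = 39 → write 7 carry 2
  B×13+2 = 145 → write 1 carry 9
  5×13+9 = 74 → write A carry 4
  remaining carry: 4

0x4A17297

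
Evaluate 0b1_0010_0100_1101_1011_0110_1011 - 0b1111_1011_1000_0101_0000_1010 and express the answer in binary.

0b1010010101011001100001

Subtract column by column in base 2:
  1-0 → 1
  1-1 → 0
  0-0 → 0
  1-1 → 0
  0-0 → 0
  1-0 → 1
  1-0 → 1
  0-0 → 0
  1-1 → 0
  1-0 → 1
  0-1 → 1 (borrow)
  1-0-1 → 0
  1-0 → 1
  0-0 → 0
  1-0 → 1
  1-1 → 0
  0-1 → 1 (borrow)
  0-1-1 → 0 (borrow)
  1-0-1 → 0
  0-1 → 1 (borrow)
  0-1-1 → 0 (borrow)
  1-1-1 → 1 (borrow)
  0-1-1 → 0 (borrow)
  0-1-1 → 0 (borrow)
  1-0-1 → 0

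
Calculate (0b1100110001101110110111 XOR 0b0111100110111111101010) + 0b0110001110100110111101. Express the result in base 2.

0b10001100101111000011010

First 0b1100110001101110110111 XOR 0b0111100110111111101010 = 0b1011010111010001011101.
Add column by column in base 2, right to left:
  1+1 = 0 carry 1
  0+0+1 = 1
  1+1 = 0 carry 1
  1+1+1 = 1 carry 1
  1+1+1 = 1 carry 1
  0+1+1 = 0 carry 1
  1+0+1 = 0 carry 1
  0+1+1 = 0 carry 1
  0+1+1 = 0 carry 1
  0+0+1 = 1
  1+0 = 1
  0+1 = 1
  1+0 = 1
  1+1 = 0 carry 1
  1+1+1 = 1 carry 1
  0+1+1 = 0 carry 1
  1+0+1 = 0 carry 1
  0+0+1 = 1
  1+0 = 1
  1+1 = 0 carry 1
  0+1+1 = 0 carry 1
  1+0+1 = 0 carry 1
  final carry 1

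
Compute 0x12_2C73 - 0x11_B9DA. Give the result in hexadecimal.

0x7299

Subtract column by column in base 16:
  3-A → 9 (borrow)
  7-D-1 → 9 (borrow)
  C-9-1 → 2
  2-B → 7 (borrow)
  2-1-1 → 0
  1-1 → 0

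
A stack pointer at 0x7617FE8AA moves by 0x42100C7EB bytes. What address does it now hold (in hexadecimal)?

Add column by column in base 16, right to left:
  A+B = 5 carry 1
  A+E+1 = 9 carry 1
  8+7+1 = 0 carry 1
  E+C+1 = B carry 1
  F+0+1 = 0 carry 1
  7+0+1 = 8
  1+1 = 2
  6+2 = 8
  7+4 = B

0xB8280B095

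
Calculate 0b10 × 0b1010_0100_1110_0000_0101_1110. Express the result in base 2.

Multiply each base-2 digit by 2, carrying:
  0×2 = 0 → write 0
  1×2 = 2 → write 0 carry 1
  1×2+1 = 3 → write 1 carry 1
  1×2+1 = 3 → write 1 carry 1
  1×2+1 = 3 → write 1 carry 1
  0×2+1 = 1 → write 1
  1×2 = 2 → write 0 carry 1
  0×2+1 = 1 → write 1
  0×2 = 0 → write 0
  0×2 = 0 → write 0
  0×2 = 0 → write 0
  0×2 = 0 → write 0
  0×2 = 0 → write 0
  1×2 = 2 → write 0 carry 1
  1×2+1 = 3 → write 1 carry 1
  1×2+1 = 3 → write 1 carry 1
  0×2+1 = 1 → write 1
  0×2 = 0 → write 0
  1×2 = 2 → write 0 carry 1
  0×2+1 = 1 → write 1
  0×2 = 0 → write 0
  1×2 = 2 → write 0 carry 1
  0×2+1 = 1 → write 1
  1×2 = 2 → write 0 carry 1
  remaining carry: 1

0b1010010011100000010111100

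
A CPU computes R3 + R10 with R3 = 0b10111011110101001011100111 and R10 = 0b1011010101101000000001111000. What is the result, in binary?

0b1110010001011101001101011111

Add column by column in base 2, right to left:
  1+0 = 1
  1+0 = 1
  1+0 = 1
  0+1 = 1
  0+1 = 1
  1+1 = 0 carry 1
  1+1+1 = 1 carry 1
  1+0+1 = 0 carry 1
  0+0+1 = 1
  1+0 = 1
  0+0 = 0
  0+0 = 0
  1+0 = 1
  0+0 = 0
  1+0 = 1
  0+1 = 1
  1+0 = 1
  1+1 = 0 carry 1
  1+1+1 = 1 carry 1
  1+0+1 = 0 carry 1
  0+1+1 = 0 carry 1
  1+0+1 = 0 carry 1
  1+1+1 = 1 carry 1
  1+0+1 = 0 carry 1
  0+1+1 = 0 carry 1
  1+1+1 = 1 carry 1
  0+0+1 = 1
  0+1 = 1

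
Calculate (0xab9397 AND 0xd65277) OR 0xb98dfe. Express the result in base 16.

0xbb9fff

0xab9397 AND 0xd65277 = 0x821217.
Then OR with 0xb98dfe.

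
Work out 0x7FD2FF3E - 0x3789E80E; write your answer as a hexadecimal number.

Subtract column by column in base 16:
  E-E → 0
  3-0 → 3
  F-8 → 7
  F-E → 1
  2-9 → 9 (borrow)
  D-8-1 → 4
  F-7 → 8
  7-3 → 4

0x48491730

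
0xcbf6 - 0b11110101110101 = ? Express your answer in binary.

0b1000111010000001

0xcbf6 = 0b1100101111110110 in binary.
Subtract column by column in base 2:
  0-1 → 1 (borrow)
  1-0-1 → 0
  1-1 → 0
  0-0 → 0
  1-1 → 0
  1-1 → 0
  1-1 → 0
  1-0 → 1
  1-1 → 0
  1-0 → 1
  0-1 → 1 (borrow)
  1-1-1 → 1 (borrow)
  0-1-1 → 0 (borrow)
  0-1-1 → 0 (borrow)
  1-0-1 → 0
  1-0 → 1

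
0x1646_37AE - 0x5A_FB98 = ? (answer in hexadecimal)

0x15EB3C16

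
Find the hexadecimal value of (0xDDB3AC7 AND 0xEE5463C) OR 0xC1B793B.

0xCDB7B3F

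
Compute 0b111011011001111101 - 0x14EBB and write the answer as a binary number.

0x14EBB = 0b10100111010111011 in binary.
Subtract column by column in base 2:
  1-1 → 0
  0-1 → 1 (borrow)
  1-0-1 → 0
  1-1 → 0
  1-1 → 0
  1-1 → 0
  1-0 → 1
  0-1 → 1 (borrow)
  0-0-1 → 1 (borrow)
  1-1-1 → 1 (borrow)
  1-1-1 → 1 (borrow)
  0-1-1 → 0 (borrow)
  1-0-1 → 0
  1-0 → 1
  0-1 → 1 (borrow)
  1-0-1 → 0
  1-1 → 0
  1-0 → 1

0b100110011111000010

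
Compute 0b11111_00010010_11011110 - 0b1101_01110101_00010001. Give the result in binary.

0b100011001110111001101

Subtract column by column in base 2:
  0-1 → 1 (borrow)
  1-0-1 → 0
  1-0 → 1
  1-0 → 1
  1-1 → 0
  0-0 → 0
  1-0 → 1
  1-0 → 1
  0-1 → 1 (borrow)
  1-0-1 → 0
  0-1 → 1 (borrow)
  0-0-1 → 1 (borrow)
  1-1-1 → 1 (borrow)
  0-1-1 → 0 (borrow)
  0-1-1 → 0 (borrow)
  0-0-1 → 1 (borrow)
  1-1-1 → 1 (borrow)
  1-0-1 → 0
  1-1 → 0
  1-1 → 0
  1-0 → 1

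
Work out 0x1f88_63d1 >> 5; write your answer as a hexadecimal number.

0xfc431e

5 bits is not a whole number of base-16 digits; in binary: 11111100010000110001111010001 >> 5 = 111111000100001100011110.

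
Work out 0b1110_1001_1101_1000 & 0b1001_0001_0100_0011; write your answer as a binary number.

0b1000000101000000

AND bit by bit (1 only where both bits are 1):
  1110100111011000
& 1001000101000011
= 1000000101000000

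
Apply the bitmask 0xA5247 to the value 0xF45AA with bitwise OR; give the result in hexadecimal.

0xF57EF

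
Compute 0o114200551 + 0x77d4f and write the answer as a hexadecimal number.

0o114200551 = 0x1310169 in hexadecimal.
Add column by column in base 16, right to left:
  9+f = 8 carry 1
  6+4+1 = b
  1+d = e
  0+7 = 7
  1+7 = 8
  3+0 = 3
  1+0 = 1

0x1387eb8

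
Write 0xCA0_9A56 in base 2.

0b1100101000001001101001010110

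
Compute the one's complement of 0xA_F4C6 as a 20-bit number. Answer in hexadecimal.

0x50B39

Each hex digit d becomes F−d:
  A→5, F→0, 4→B, C→3, 6→9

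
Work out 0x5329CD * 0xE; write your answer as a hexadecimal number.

Multiply each base-16 digit by 14, carrying:
  D×14 = 182 → write 6 carry 11
  C×14+11 = 179 → write 3 carry 11
  9×14+11 = 137 → write 9 carry 8
  2×14+8 = 36 → write 4 carry 2
  3×14+2 = 44 → write C carry 2
  5×14+2 = 72 → write 8 carry 4
  remaining carry: 4

0x48C4936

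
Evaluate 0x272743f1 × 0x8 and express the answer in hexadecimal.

0x1393a1f88

Multiply each base-16 digit by 8, carrying:
  1×8 = 8 → write 8
  f×8 = 120 → write 8 carry 7
  3×8+7 = 31 → write f carry 1
  4×8+1 = 33 → write 1 carry 2
  7×8+2 = 58 → write a carry 3
  2×8+3 = 19 → write 3 carry 1
  7×8+1 = 57 → write 9 carry 3
  2×8+3 = 19 → write 3 carry 1
  remaining carry: 1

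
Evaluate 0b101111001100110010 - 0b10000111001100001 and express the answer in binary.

Subtract column by column in base 2:
  0-1 → 1 (borrow)
  1-0-1 → 0
  0-0 → 0
  0-0 → 0
  1-0 → 1
  1-1 → 0
  0-1 → 1 (borrow)
  0-0-1 → 1 (borrow)
  1-0-1 → 0
  1-1 → 0
  0-1 → 1 (borrow)
  0-1-1 → 0 (borrow)
  1-0-1 → 0
  1-0 → 1
  1-0 → 1
  1-0 → 1
  0-1 → 1 (borrow)
  1-0-1 → 0

0b11110010011010001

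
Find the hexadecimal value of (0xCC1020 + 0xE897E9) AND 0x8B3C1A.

0x802808

Add column by column in base 16, right to left:
  0+9 = 9
  2+E = 0 carry 1
  0+7+1 = 8
  1+9 = A
  C+8 = 4 carry 1
  C+E+1 = B carry 1
  final carry 1
Sum = 0x1B4A809; now AND with 0x8B3C1A:
  1&0=0, B&8=8, 4&B=0, A&3=2, 8&C=8, 0&1=0, 9&A=8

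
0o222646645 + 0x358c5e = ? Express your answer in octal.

0x358c5e = 0o15306136 in octal.
Add column by column in base 8, right to left:
  5+6 = 3 carry 1
  4+3+1 = 0 carry 1
  6+1+1 = 0 carry 1
  6+6+1 = 5 carry 1
  4+0+1 = 5
  6+3 = 1 carry 1
  2+5+1 = 0 carry 1
  2+1+1 = 4
  2+0 = 2

0o240155003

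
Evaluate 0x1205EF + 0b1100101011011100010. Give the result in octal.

0o6056321

0x1205EF = 0o4402757 in octal.
0b1100101011011100010 = 0o1453342 in octal.
Add column by column in base 8, right to left:
  7+2 = 1 carry 1
  5+4+1 = 2 carry 1
  7+3+1 = 3 carry 1
  2+3+1 = 6
  0+5 = 5
  4+4 = 0 carry 1
  4+1+1 = 6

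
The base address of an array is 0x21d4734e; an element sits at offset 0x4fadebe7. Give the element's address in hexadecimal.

0x71825f35

Add column by column in base 16, right to left:
  e+7 = 5 carry 1
  4+e+1 = 3 carry 1
  3+b+1 = f
  7+e = 5 carry 1
  4+d+1 = 2 carry 1
  d+a+1 = 8 carry 1
  1+f+1 = 1 carry 1
  2+4+1 = 7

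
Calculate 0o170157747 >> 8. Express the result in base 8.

8 bits is not a whole number of base-8 digits; in binary: 1111000001101111111100111 >> 8 = 11110000011011111.

0o360337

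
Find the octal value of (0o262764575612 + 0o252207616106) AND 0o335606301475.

Add column by column in base 8, right to left:
  2+6 = 0 carry 1
  1+0+1 = 2
  6+1 = 7
  5+6 = 3 carry 1
  7+1+1 = 1 carry 1
  5+6+1 = 4 carry 1
  4+7+1 = 4 carry 1
  6+0+1 = 7
  7+2 = 1 carry 1
  2+2+1 = 5
  6+5 = 3 carry 1
  2+2+1 = 5
Sum = 0o535174413720; now AND with 0o335606301475:
  5&3=1, 3&3=3, 5&5=5, 1&6=0, 7&0=0, 4&6=4, 4&3=0, 1&0=0, 3&1=1, 7&4=4, 2&7=2, 0&5=0

0o135004001420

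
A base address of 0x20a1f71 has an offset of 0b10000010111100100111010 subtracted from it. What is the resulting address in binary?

0b1110010001010011000110111

0x20a1f71 = 0b10000010100001111101110001 in binary.
Subtract column by column in base 2:
  1-0 → 1
  0-1 → 1 (borrow)
  0-0-1 → 1 (borrow)
  0-1-1 → 0 (borrow)
  1-1-1 → 1 (borrow)
  1-1-1 → 1 (borrow)
  1-0-1 → 0
  0-0 → 0
  1-1 → 0
  1-0 → 1
  1-0 → 1
  1-1 → 0
  1-1 → 0
  0-1 → 1 (borrow)
  0-1-1 → 0 (borrow)
  0-0-1 → 1 (borrow)
  0-1-1 → 0 (borrow)
  1-0-1 → 0
  0-0 → 0
  1-0 → 1
  0-0 → 0
  0-0 → 0
  0-1 → 1 (borrow)
  0-0-1 → 1 (borrow)
  0-0-1 → 1 (borrow)
  1-0-1 → 0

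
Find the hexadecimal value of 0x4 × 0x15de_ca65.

0x577b2994

Multiply each base-16 digit by 4, carrying:
  5×4 = 20 → write 4 carry 1
  6×4+1 = 25 → write 9 carry 1
  a×4+1 = 41 → write 9 carry 2
  c×4+2 = 50 → write 2 carry 3
  e×4+3 = 59 → write b carry 3
  d×4+3 = 55 → write 7 carry 3
  5×4+3 = 23 → write 7 carry 1
  1×4+1 = 5 → write 5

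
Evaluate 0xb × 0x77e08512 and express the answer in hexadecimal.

0x526a5b7c6

Multiply each base-16 digit by 11, carrying:
  2×11 = 22 → write 6 carry 1
  1×11+1 = 12 → write c
  5×11 = 55 → write 7 carry 3
  8×11+3 = 91 → write b carry 5
  0×11+5 = 5 → write 5
  e×11 = 154 → write a carry 9
  7×11+9 = 86 → write 6 carry 5
  7×11+5 = 82 → write 2 carry 5
  remaining carry: 5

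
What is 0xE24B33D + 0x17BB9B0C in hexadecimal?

Add column by column in base 16, right to left:
  D+C = 9 carry 1
  3+0+1 = 4
  3+B = E
  B+9 = 4 carry 1
  4+B+1 = 0 carry 1
  2+B+1 = E
  E+7 = 5 carry 1
  0+1+1 = 2

0x25E04E49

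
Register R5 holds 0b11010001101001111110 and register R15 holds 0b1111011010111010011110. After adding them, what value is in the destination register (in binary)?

0b10010101100100100011100

Add column by column in base 2, right to left:
  0+0 = 0
  1+1 = 0 carry 1
  1+1+1 = 1 carry 1
  1+1+1 = 1 carry 1
  1+1+1 = 1 carry 1
  1+0+1 = 0 carry 1
  1+0+1 = 0 carry 1
  0+1+1 = 0 carry 1
  0+0+1 = 1
  1+1 = 0 carry 1
  0+1+1 = 0 carry 1
  1+1+1 = 1 carry 1
  1+0+1 = 0 carry 1
  0+1+1 = 0 carry 1
  0+0+1 = 1
  0+1 = 1
  1+1 = 0 carry 1
  0+0+1 = 1
  1+1 = 0 carry 1
  1+1+1 = 1 carry 1
  0+1+1 = 0 carry 1
  0+1+1 = 0 carry 1
  final carry 1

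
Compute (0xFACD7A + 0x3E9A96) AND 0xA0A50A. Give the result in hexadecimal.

0x202000

Add column by column in base 16, right to left:
  A+6 = 0 carry 1
  7+9+1 = 1 carry 1
  D+A+1 = 8 carry 1
  C+9+1 = 6 carry 1
  A+E+1 = 9 carry 1
  F+3+1 = 3 carry 1
  final carry 1
Sum = 0x1396810; now AND with 0xA0A50A:
  1&0=0, 3&A=2, 9&0=0, 6&A=2, 8&5=0, 1&0=0, 0&A=0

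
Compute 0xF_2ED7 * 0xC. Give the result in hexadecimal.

0xB63214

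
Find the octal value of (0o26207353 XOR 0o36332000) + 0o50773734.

First 0o26207353 XOR 0o36332000 = 0o10135353.
Add column by column in base 8, right to left:
  3+4 = 7
  5+3 = 0 carry 1
  3+7+1 = 3 carry 1
  5+3+1 = 1 carry 1
  3+7+1 = 3 carry 1
  1+7+1 = 1 carry 1
  0+0+1 = 1
  1+5 = 6

0o61131307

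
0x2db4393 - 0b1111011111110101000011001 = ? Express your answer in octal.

0o72654572

0x2db4393 = 0o266641623 in octal.
0b1111011111110101000011001 = 0o173765031 in octal.
Subtract column by column in base 8:
  3-1 → 2
  2-3 → 7 (borrow)
  6-0-1 → 5
  1-5 → 4 (borrow)
  4-6-1 → 5 (borrow)
  6-7-1 → 6 (borrow)
  6-3-1 → 2
  6-7 → 7 (borrow)
  2-1-1 → 0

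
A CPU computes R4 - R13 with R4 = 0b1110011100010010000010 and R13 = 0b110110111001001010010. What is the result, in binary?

0b111100101001000110000

Subtract column by column in base 2:
  0-0 → 0
  1-1 → 0
  0-0 → 0
  0-0 → 0
  0-1 → 1 (borrow)
  0-0-1 → 1 (borrow)
  0-1-1 → 0 (borrow)
  1-0-1 → 0
  0-0 → 0
  0-1 → 1 (borrow)
  1-0-1 → 0
  0-0 → 0
  0-1 → 1 (borrow)
  0-1-1 → 0 (borrow)
  1-1-1 → 1 (borrow)
  1-0-1 → 0
  1-1 → 0
  0-1 → 1 (borrow)
  0-0-1 → 1 (borrow)
  1-1-1 → 1 (borrow)
  1-1-1 → 1 (borrow)
  1-0-1 → 0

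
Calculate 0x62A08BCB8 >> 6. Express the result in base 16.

0x18A822F2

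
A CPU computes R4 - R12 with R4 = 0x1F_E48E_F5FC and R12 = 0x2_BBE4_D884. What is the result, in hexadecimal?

0x1D28AA1D78

Subtract column by column in base 16:
  C-4 → 8
  F-8 → 7
  5-8 → D (borrow)
  F-D-1 → 1
  E-4 → A
  8-E → A (borrow)
  4-B-1 → 8 (borrow)
  E-B-1 → 2
  F-2 → D
  1-0 → 1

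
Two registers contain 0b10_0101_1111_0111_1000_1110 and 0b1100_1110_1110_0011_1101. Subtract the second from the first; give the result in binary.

0b110010000100101010001

Subtract column by column in base 2:
  0-1 → 1 (borrow)
  1-0-1 → 0
  1-1 → 0
  1-1 → 0
  0-1 → 1 (borrow)
  0-1-1 → 0 (borrow)
  0-0-1 → 1 (borrow)
  1-0-1 → 0
  1-0 → 1
  1-1 → 0
  1-1 → 0
  0-1 → 1 (borrow)
  1-0-1 → 0
  1-1 → 0
  1-1 → 0
  1-1 → 0
  1-0 → 1
  0-0 → 0
  1-1 → 0
  0-1 → 1 (borrow)
  0-0-1 → 1 (borrow)
  1-0-1 → 0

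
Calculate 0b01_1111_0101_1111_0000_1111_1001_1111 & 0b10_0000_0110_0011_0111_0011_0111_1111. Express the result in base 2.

0b000000010000110000001100011111

AND bit by bit (1 only where both bits are 1):
  011111010111110000111110011111
& 100000011000110111001101111111
= 000000010000110000001100011111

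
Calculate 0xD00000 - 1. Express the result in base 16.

The trailing 5 digits are 0, so subtracting 1 borrows through: they become F and the next digit up decrements.

0xCFFFFF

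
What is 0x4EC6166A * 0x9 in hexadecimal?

Multiply each base-16 digit by 9, carrying:
  A×9 = 90 → write A carry 5
  6×9+5 = 59 → write B carry 3
  6×9+3 = 57 → write 9 carry 3
  1×9+3 = 12 → write C
  6×9 = 54 → write 6 carry 3
  C×9+3 = 111 → write F carry 6
  E×9+6 = 132 → write 4 carry 8
  4×9+8 = 44 → write C carry 2
  remaining carry: 2

0x2C4F6C9BA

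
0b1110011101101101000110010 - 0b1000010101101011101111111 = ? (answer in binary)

Subtract column by column in base 2:
  0-1 → 1 (borrow)
  1-1-1 → 1 (borrow)
  0-1-1 → 0 (borrow)
  0-1-1 → 0 (borrow)
  1-1-1 → 1 (borrow)
  1-1-1 → 1 (borrow)
  0-1-1 → 0 (borrow)
  0-0-1 → 1 (borrow)
  0-1-1 → 0 (borrow)
  1-1-1 → 1 (borrow)
  0-1-1 → 0 (borrow)
  1-0-1 → 0
  1-1 → 0
  0-0 → 0
  1-1 → 0
  1-1 → 0
  0-0 → 0
  1-1 → 0
  1-0 → 1
  1-1 → 0
  0-0 → 0
  0-0 → 0
  1-0 → 1
  1-0 → 1
  1-1 → 0

0b110001000000001010110011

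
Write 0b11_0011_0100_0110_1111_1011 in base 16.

Group the bits into nibbles: 0011 0011 0100 0110 1111 1011 → 3346FB.

0x3346FB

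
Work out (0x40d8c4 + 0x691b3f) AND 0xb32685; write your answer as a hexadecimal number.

Add column by column in base 16, right to left:
  4+f = 3 carry 1
  c+3+1 = 0 carry 1
  8+b+1 = 4 carry 1
  d+1+1 = f
  0+9 = 9
  4+6 = a
Sum = 0xa9f403; now AND with 0xb32685:
  a&b=a, 9&3=1, f&2=2, 4&6=4, 0&8=0, 3&5=1

0xa12401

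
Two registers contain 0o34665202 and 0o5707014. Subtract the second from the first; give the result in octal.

Subtract column by column in base 8:
  2-4 → 6 (borrow)
  0-1-1 → 6 (borrow)
  2-0-1 → 1
  5-7 → 6 (borrow)
  6-0-1 → 5
  6-7 → 7 (borrow)
  4-5-1 → 6 (borrow)
  3-0-1 → 2

0o26756166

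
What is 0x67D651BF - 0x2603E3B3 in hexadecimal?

0x41D26E0C

Subtract column by column in base 16:
  F-3 → C
  B-B → 0
  1-3 → E (borrow)
  5-E-1 → 6 (borrow)
  6-3-1 → 2
  D-0 → D
  7-6 → 1
  6-2 → 4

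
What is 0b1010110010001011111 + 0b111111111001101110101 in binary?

Add column by column in base 2, right to left:
  1+1 = 0 carry 1
  1+0+1 = 0 carry 1
  1+1+1 = 1 carry 1
  1+0+1 = 0 carry 1
  1+1+1 = 1 carry 1
  0+1+1 = 0 carry 1
  1+1+1 = 1 carry 1
  0+0+1 = 1
  0+1 = 1
  0+1 = 1
  1+0 = 1
  0+0 = 0
  0+1 = 1
  1+1 = 0 carry 1
  1+1+1 = 1 carry 1
  0+1+1 = 0 carry 1
  1+1+1 = 1 carry 1
  0+1+1 = 0 carry 1
  1+1+1 = 1 carry 1
  0+1+1 = 0 carry 1
  0+1+1 = 0 carry 1
  final carry 1

0b1001010101011111010100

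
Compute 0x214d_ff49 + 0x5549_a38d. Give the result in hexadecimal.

0x7697a2d6

Add column by column in base 16, right to left:
  9+d = 6 carry 1
  4+8+1 = d
  f+3 = 2 carry 1
  f+a+1 = a carry 1
  d+9+1 = 7 carry 1
  4+4+1 = 9
  1+5 = 6
  2+5 = 7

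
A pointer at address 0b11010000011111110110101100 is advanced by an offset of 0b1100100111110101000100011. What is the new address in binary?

0b100110101011110011111001111

Add column by column in base 2, right to left:
  0+1 = 1
  0+1 = 1
  1+0 = 1
  1+0 = 1
  0+0 = 0
  1+1 = 0 carry 1
  0+0+1 = 1
  1+0 = 1
  1+0 = 1
  0+1 = 1
  1+0 = 1
  1+1 = 0 carry 1
  1+0+1 = 0 carry 1
  1+1+1 = 1 carry 1
  1+1+1 = 1 carry 1
  1+1+1 = 1 carry 1
  1+1+1 = 1 carry 1
  0+1+1 = 0 carry 1
  0+0+1 = 1
  0+0 = 0
  0+1 = 1
  0+0 = 0
  1+0 = 1
  0+1 = 1
  1+1 = 0 carry 1
  1+0+1 = 0 carry 1
  final carry 1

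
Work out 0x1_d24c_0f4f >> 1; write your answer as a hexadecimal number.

1 bits is not a whole number of base-16 digits; in binary: 111010010010011000000111101001111 >> 1 = 11101001001001100000011110100111.

0xe92607a7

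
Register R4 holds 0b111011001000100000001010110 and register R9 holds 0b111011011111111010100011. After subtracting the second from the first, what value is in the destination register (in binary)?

Subtract column by column in base 2:
  0-1 → 1 (borrow)
  1-1-1 → 1 (borrow)
  1-0-1 → 0
  0-0 → 0
  1-0 → 1
  0-1 → 1 (borrow)
  1-0-1 → 0
  0-1 → 1 (borrow)
  0-0-1 → 1 (borrow)
  0-1-1 → 0 (borrow)
  0-1-1 → 0 (borrow)
  0-1-1 → 0 (borrow)
  0-1-1 → 0 (borrow)
  0-1-1 → 0 (borrow)
  1-1-1 → 1 (borrow)
  0-1-1 → 0 (borrow)
  0-1-1 → 0 (borrow)
  0-0-1 → 1 (borrow)
  1-1-1 → 1 (borrow)
  0-1-1 → 0 (borrow)
  0-0-1 → 1 (borrow)
  1-1-1 → 1 (borrow)
  1-1-1 → 1 (borrow)
  0-1-1 → 0 (borrow)
  1-0-1 → 0
  1-0 → 1
  1-0 → 1

0b110011101100100000110110011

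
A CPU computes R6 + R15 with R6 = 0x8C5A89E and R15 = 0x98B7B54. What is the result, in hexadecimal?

Add column by column in base 16, right to left:
  E+4 = 2 carry 1
  9+5+1 = F
  8+B = 3 carry 1
  A+7+1 = 2 carry 1
  5+B+1 = 1 carry 1
  C+8+1 = 5 carry 1
  8+9+1 = 2 carry 1
  final carry 1

0x125123F2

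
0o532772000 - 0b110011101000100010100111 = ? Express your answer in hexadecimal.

0o532772000 = 0x56BF400 in hexadecimal.
0b110011101000100010100111 = 0xCE88A7 in hexadecimal.
Subtract column by column in base 16:
  0-7 → 9 (borrow)
  0-A-1 → 5 (borrow)
  4-8-1 → B (borrow)
  F-8-1 → 6
  B-E → D (borrow)
  6-C-1 → 9 (borrow)
  5-0-1 → 4

0x49D6B59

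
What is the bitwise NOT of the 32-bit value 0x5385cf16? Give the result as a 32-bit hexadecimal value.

0xac7a30e9

Each hex digit d becomes f−d:
  5→a, 3→c, 8→7, 5→a, c→3, f→0, 1→e, 6→9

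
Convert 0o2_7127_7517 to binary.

Each octal digit is 3 bits: 2=010 7=111 1=001 2=010 7=111 7=111 5=101 1=001 7=111.

0b10111001010111111101001111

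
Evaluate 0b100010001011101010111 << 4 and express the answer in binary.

Left shift by 4: append 4 zero bits.

0b1000100010111010101110000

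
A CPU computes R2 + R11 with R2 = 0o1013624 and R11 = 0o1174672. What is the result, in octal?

0o2210516

Add column by column in base 8, right to left:
  4+2 = 6
  2+7 = 1 carry 1
  6+6+1 = 5 carry 1
  3+4+1 = 0 carry 1
  1+7+1 = 1 carry 1
  0+1+1 = 2
  1+1 = 2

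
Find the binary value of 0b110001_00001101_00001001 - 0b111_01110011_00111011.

0b1010011001100111001110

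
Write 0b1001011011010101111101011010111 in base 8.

0o11332575327

Group the bits in threes: 001 001 011 011 010 101 111 101 011 010 111 → 11332575327.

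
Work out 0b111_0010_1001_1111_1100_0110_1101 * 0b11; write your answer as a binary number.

0b10101011111011111010101000111

Multiply each base-2 digit by 3, carrying:
  1×3 = 3 → write 1 carry 1
  0×3+1 = 1 → write 1
  1×3 = 3 → write 1 carry 1
  1×3+1 = 4 → write 0 carry 2
  0×3+2 = 2 → write 0 carry 1
  1×3+1 = 4 → write 0 carry 2
  1×3+2 = 5 → write 1 carry 2
  0×3+2 = 2 → write 0 carry 1
  0×3+1 = 1 → write 1
  0×3 = 0 → write 0
  1×3 = 3 → write 1 carry 1
  1×3+1 = 4 → write 0 carry 2
  1×3+2 = 5 → write 1 carry 2
  1×3+2 = 5 → write 1 carry 2
  1×3+2 = 5 → write 1 carry 2
  1×3+2 = 5 → write 1 carry 2
  1×3+2 = 5 → write 1 carry 2
  0×3+2 = 2 → write 0 carry 1
  0×3+1 = 1 → write 1
  1×3 = 3 → write 1 carry 1
  0×3+1 = 1 → write 1
  1×3 = 3 → write 1 carry 1
  0×3+1 = 1 → write 1
  0×3 = 0 → write 0
  1×3 = 3 → write 1 carry 1
  1×3+1 = 4 → write 0 carry 2
  1×3+2 = 5 → write 1 carry 2
  remaining carry: 10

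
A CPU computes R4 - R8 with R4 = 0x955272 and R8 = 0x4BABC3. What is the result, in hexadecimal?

0x49A6AF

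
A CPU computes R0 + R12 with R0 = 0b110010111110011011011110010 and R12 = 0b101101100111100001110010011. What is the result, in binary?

Add column by column in base 2, right to left:
  0+1 = 1
  1+1 = 0 carry 1
  0+0+1 = 1
  0+0 = 0
  1+1 = 0 carry 1
  1+0+1 = 0 carry 1
  1+0+1 = 0 carry 1
  1+1+1 = 1 carry 1
  0+1+1 = 0 carry 1
  1+1+1 = 1 carry 1
  1+0+1 = 0 carry 1
  0+0+1 = 1
  1+0 = 1
  1+0 = 1
  0+1 = 1
  0+1 = 1
  1+1 = 0 carry 1
  1+1+1 = 1 carry 1
  1+0+1 = 0 carry 1
  1+0+1 = 0 carry 1
  1+1+1 = 1 carry 1
  0+1+1 = 0 carry 1
  1+0+1 = 0 carry 1
  0+1+1 = 0 carry 1
  0+1+1 = 0 carry 1
  1+0+1 = 0 carry 1
  1+1+1 = 1 carry 1
  final carry 1

0b1100000100101111101010000101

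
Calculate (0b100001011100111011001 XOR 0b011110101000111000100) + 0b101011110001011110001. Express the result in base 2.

First 0b100001011100111011001 XOR 0b011110101000111000100 = 0b111111110100000011101.
Add column by column in base 2, right to left:
  1+1 = 0 carry 1
  0+0+1 = 1
  1+0 = 1
  1+0 = 1
  1+1 = 0 carry 1
  0+1+1 = 0 carry 1
  0+1+1 = 0 carry 1
  0+1+1 = 0 carry 1
  0+0+1 = 1
  0+1 = 1
  0+0 = 0
  1+0 = 1
  0+0 = 0
  1+1 = 0 carry 1
  1+1+1 = 1 carry 1
  1+1+1 = 1 carry 1
  1+1+1 = 1 carry 1
  1+0+1 = 0 carry 1
  1+1+1 = 1 carry 1
  1+0+1 = 0 carry 1
  1+1+1 = 1 carry 1
  final carry 1

0b1101011100101100001110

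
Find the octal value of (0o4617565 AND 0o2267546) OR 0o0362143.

0o367547

0o4617565 AND 0o2267546 = 0o0207544.
Then OR with 0o0362143.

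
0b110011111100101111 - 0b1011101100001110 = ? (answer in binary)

0b101000010000100001

Subtract column by column in base 2:
  1-0 → 1
  1-1 → 0
  1-1 → 0
  1-1 → 0
  0-0 → 0
  1-0 → 1
  0-0 → 0
  0-0 → 0
  1-1 → 0
  1-1 → 0
  1-0 → 1
  1-1 → 0
  1-1 → 0
  1-1 → 0
  0-0 → 0
  0-1 → 1 (borrow)
  1-0-1 → 0
  1-0 → 1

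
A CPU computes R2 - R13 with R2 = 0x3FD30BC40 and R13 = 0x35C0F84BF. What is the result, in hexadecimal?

0xA1213781

Subtract column by column in base 16:
  0-F → 1 (borrow)
  4-B-1 → 8 (borrow)
  C-4-1 → 7
  B-8 → 3
  0-F → 1 (borrow)
  3-0-1 → 2
  D-C → 1
  F-5 → A
  3-3 → 0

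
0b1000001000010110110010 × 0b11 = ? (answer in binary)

Multiply each base-2 digit by 3, carrying:
  0×3 = 0 → write 0
  1×3 = 3 → write 1 carry 1
  0×3+1 = 1 → write 1
  0×3 = 0 → write 0
  1×3 = 3 → write 1 carry 1
  1×3+1 = 4 → write 0 carry 2
  0×3+2 = 2 → write 0 carry 1
  1×3+1 = 4 → write 0 carry 2
  1×3+2 = 5 → write 1 carry 2
  0×3+2 = 2 → write 0 carry 1
  1×3+1 = 4 → write 0 carry 2
  0×3+2 = 2 → write 0 carry 1
  0×3+1 = 1 → write 1
  0×3 = 0 → write 0
  0×3 = 0 → write 0
  1×3 = 3 → write 1 carry 1
  0×3+1 = 1 → write 1
  0×3 = 0 → write 0
  0×3 = 0 → write 0
  0×3 = 0 → write 0
  0×3 = 0 → write 0
  1×3 = 3 → write 1 carry 1
  remaining carry: 1

0b11000011001000100010110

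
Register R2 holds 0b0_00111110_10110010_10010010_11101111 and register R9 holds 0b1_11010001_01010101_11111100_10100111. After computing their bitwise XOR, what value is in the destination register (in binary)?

XOR bit by bit (1 where the bits differ):
  000111110101100101001001011101111
^ 111010001010101011111110010100111
= 111101111111001110110111001001000

0b111101111111001110110111001001000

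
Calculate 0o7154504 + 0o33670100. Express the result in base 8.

0o43044604

Add column by column in base 8, right to left:
  4+0 = 4
  0+0 = 0
  5+1 = 6
  4+0 = 4
  5+7 = 4 carry 1
  1+6+1 = 0 carry 1
  7+3+1 = 3 carry 1
  0+3+1 = 4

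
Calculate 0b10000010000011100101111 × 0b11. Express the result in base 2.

0b110000110001010110001101

Multiply each base-2 digit by 3, carrying:
  1×3 = 3 → write 1 carry 1
  1×3+1 = 4 → write 0 carry 2
  1×3+2 = 5 → write 1 carry 2
  1×3+2 = 5 → write 1 carry 2
  0×3+2 = 2 → write 0 carry 1
  1×3+1 = 4 → write 0 carry 2
  0×3+2 = 2 → write 0 carry 1
  0×3+1 = 1 → write 1
  1×3 = 3 → write 1 carry 1
  1×3+1 = 4 → write 0 carry 2
  1×3+2 = 5 → write 1 carry 2
  0×3+2 = 2 → write 0 carry 1
  0×3+1 = 1 → write 1
  0×3 = 0 → write 0
  0×3 = 0 → write 0
  0×3 = 0 → write 0
  1×3 = 3 → write 1 carry 1
  0×3+1 = 1 → write 1
  0×3 = 0 → write 0
  0×3 = 0 → write 0
  0×3 = 0 → write 0
  0×3 = 0 → write 0
  1×3 = 3 → write 1 carry 1
  remaining carry: 1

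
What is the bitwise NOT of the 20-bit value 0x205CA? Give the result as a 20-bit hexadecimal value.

Each hex digit d becomes F−d:
  2→D, 0→F, 5→A, C→3, A→5

0xDFA35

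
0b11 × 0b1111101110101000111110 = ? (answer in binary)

Multiply each base-2 digit by 3, carrying:
  0×3 = 0 → write 0
  1×3 = 3 → write 1 carry 1
  1×3+1 = 4 → write 0 carry 2
  1×3+2 = 5 → write 1 carry 2
  1×3+2 = 5 → write 1 carry 2
  1×3+2 = 5 → write 1 carry 2
  0×3+2 = 2 → write 0 carry 1
  0×3+1 = 1 → write 1
  0×3 = 0 → write 0
  1×3 = 3 → write 1 carry 1
  0×3+1 = 1 → write 1
  1×3 = 3 → write 1 carry 1
  0×3+1 = 1 → write 1
  1×3 = 3 → write 1 carry 1
  1×3+1 = 4 → write 0 carry 2
  1×3+2 = 5 → write 1 carry 2
  0×3+2 = 2 → write 0 carry 1
  1×3+1 = 4 → write 0 carry 2
  1×3+2 = 5 → write 1 carry 2
  1×3+2 = 5 → write 1 carry 2
  1×3+2 = 5 → write 1 carry 2
  1×3+2 = 5 → write 1 carry 2
  remaining carry: 10

0b101111001011111010111010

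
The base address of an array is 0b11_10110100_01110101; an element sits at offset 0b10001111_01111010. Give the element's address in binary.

0b1000100001111101111

Add column by column in base 2, right to left:
  1+0 = 1
  0+1 = 1
  1+0 = 1
  0+1 = 1
  1+1 = 0 carry 1
  1+1+1 = 1 carry 1
  1+1+1 = 1 carry 1
  0+0+1 = 1
  0+1 = 1
  0+1 = 1
  1+1 = 0 carry 1
  0+1+1 = 0 carry 1
  1+0+1 = 0 carry 1
  1+0+1 = 0 carry 1
  0+0+1 = 1
  1+1 = 0 carry 1
  1+0+1 = 0 carry 1
  1+0+1 = 0 carry 1
  final carry 1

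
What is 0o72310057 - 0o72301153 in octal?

0o6704

Subtract column by column in base 8:
  7-3 → 4
  5-5 → 0
  0-1 → 7 (borrow)
  0-1-1 → 6 (borrow)
  1-0-1 → 0
  3-3 → 0
  2-2 → 0
  7-7 → 0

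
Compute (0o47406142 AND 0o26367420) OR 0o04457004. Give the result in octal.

0o47406142 AND 0o26367420 = 0o06006000.
Then OR with 0o04457004.

0o6457004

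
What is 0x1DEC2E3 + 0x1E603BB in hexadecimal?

Add column by column in base 16, right to left:
  3+B = E
  E+B = 9 carry 1
  2+3+1 = 6
  C+0 = C
  E+6 = 4 carry 1
  D+E+1 = C carry 1
  1+1+1 = 3

0x3C4C69E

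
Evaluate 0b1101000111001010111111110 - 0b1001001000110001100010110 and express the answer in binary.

Subtract column by column in base 2:
  0-0 → 0
  1-1 → 0
  1-1 → 0
  1-0 → 1
  1-1 → 0
  1-0 → 1
  1-0 → 1
  1-0 → 1
  1-1 → 0
  0-1 → 1 (borrow)
  1-0-1 → 0
  0-0 → 0
  1-0 → 1
  0-1 → 1 (borrow)
  0-1-1 → 0 (borrow)
  1-0-1 → 0
  1-0 → 1
  1-0 → 1
  0-1 → 1 (borrow)
  0-0-1 → 1 (borrow)
  0-0-1 → 1 (borrow)
  1-1-1 → 1 (borrow)
  0-0-1 → 1 (borrow)
  1-0-1 → 0
  1-1 → 0

0b11111110011001011101000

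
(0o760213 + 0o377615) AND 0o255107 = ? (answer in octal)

Add column by column in base 8, right to left:
  3+5 = 0 carry 1
  1+1+1 = 3
  2+6 = 0 carry 1
  0+7+1 = 0 carry 1
  6+7+1 = 6 carry 1
  7+3+1 = 3 carry 1
  final carry 1
Sum = 0o1360030; now AND with 0o255107:
  1&0=0, 3&2=2, 6&5=4, 0&5=0, 0&1=0, 3&0=0, 0&7=0

0o240000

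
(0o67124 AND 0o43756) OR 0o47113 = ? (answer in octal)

0o47117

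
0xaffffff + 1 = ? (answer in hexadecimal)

The trailing 6 digits are F (max in base 16), so adding 1 cascades: they roll to 0 and the next digit up increments.

0xb000000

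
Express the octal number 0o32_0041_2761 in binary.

0b11010000000100001010111110001

Each octal digit is 3 bits: 3=011 2=010 0=000 0=000 4=100 1=001 2=010 7=111 6=110 1=001.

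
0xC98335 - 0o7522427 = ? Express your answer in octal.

0xC98335 = 0o62301465 in octal.
Subtract column by column in base 8:
  5-7 → 6 (borrow)
  6-2-1 → 3
  4-4 → 0
  1-2 → 7 (borrow)
  0-2-1 → 5 (borrow)
  3-5-1 → 5 (borrow)
  2-7-1 → 2 (borrow)
  6-0-1 → 5

0o52557036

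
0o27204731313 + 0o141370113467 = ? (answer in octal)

Add column by column in base 8, right to left:
  3+7 = 2 carry 1
  1+6+1 = 0 carry 1
  3+4+1 = 0 carry 1
  1+3+1 = 5
  3+1 = 4
  7+1 = 0 carry 1
  4+0+1 = 5
  0+7 = 7
  2+3 = 5
  7+1 = 0 carry 1
  2+4+1 = 7
  0+1 = 1

0o170575045002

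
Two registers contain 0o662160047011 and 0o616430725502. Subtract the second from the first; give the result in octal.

Subtract column by column in base 8:
  1-2 → 7 (borrow)
  1-0-1 → 0
  0-5 → 3 (borrow)
  7-5-1 → 1
  4-2 → 2
  0-7 → 1 (borrow)
  0-0-1 → 7 (borrow)
  6-3-1 → 2
  1-4 → 5 (borrow)
  2-6-1 → 3 (borrow)
  6-1-1 → 4
  6-6 → 0

0o43527121307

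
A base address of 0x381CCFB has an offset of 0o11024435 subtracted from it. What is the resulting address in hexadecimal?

0o11024435 = 0x24291D in hexadecimal.
Subtract column by column in base 16:
  B-D → E (borrow)
  F-1-1 → D
  C-9 → 3
  C-2 → A
  1-4 → D (borrow)
  8-2-1 → 5
  3-0 → 3

0x35DA3DE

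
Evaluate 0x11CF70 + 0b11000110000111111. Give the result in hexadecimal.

0b11000110000111111 = 0x18C3F in hexadecimal.
Add column by column in base 16, right to left:
  0+F = F
  7+3 = A
  F+C = B carry 1
  C+8+1 = 5 carry 1
  1+1+1 = 3
  1+0 = 1

0x135BAF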